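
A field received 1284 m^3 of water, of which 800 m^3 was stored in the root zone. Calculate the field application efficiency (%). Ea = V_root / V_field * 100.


Ea = V_root / V_field * 100 = 800 / 1284 * 100 = 62.3053%

62.3053 %


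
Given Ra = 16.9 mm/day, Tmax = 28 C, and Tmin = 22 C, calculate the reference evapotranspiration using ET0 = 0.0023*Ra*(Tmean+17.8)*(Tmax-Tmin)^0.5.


Tmean = (Tmax + Tmin)/2 = (28 + 22)/2 = 25.0
ET0 = 0.0023 * 16.9 * (25.0 + 17.8) * sqrt(28 - 22)
ET0 = 0.0023 * 16.9 * 42.8 * 2.449490

4.0751 mm/day


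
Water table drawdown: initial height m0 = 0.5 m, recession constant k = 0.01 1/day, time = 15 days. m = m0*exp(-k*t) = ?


m = m0 * exp(-k*t)
m = 0.5 * exp(-0.01 * 15)
m = 0.5 * exp(-0.1500)

0.4304 m


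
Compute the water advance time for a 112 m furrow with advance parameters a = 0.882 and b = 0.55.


t = (L/a)^(1/b)
t = (112/0.882)^(1/0.55)
t = 126.984127^(1/0.55)

6683.4234 min


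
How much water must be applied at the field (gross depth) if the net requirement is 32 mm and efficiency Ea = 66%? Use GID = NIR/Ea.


Ea = 66% = 0.66
GID = NIR / Ea = 32 / 0.66 = 48.4848 mm

48.4848 mm


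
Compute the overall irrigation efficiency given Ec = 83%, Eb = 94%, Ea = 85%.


Ec = 0.83, Eb = 0.94, Ea = 0.85
E = 0.83 * 0.94 * 0.85 * 100 = 66.3170%

66.3170 %


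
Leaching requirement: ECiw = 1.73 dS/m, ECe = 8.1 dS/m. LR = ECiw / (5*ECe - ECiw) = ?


LR = ECiw / (5*ECe - ECiw)
LR = 1.73 / (5*8.1 - 1.73)
LR = 1.73 / 38.7700

0.0446


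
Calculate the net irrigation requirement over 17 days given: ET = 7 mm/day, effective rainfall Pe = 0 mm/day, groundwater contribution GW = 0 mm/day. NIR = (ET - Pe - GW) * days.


Daily deficit = ET - Pe - GW = 7 - 0 - 0 = 7 mm/day
NIR = 7 * 17 = 119 mm

119.0000 mm


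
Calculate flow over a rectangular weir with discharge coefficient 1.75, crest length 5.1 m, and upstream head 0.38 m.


Q = C * L * H^(3/2) = 1.75 * 5.1 * 0.38^1.5 = 1.75 * 5.1 * 0.234248

2.0907 m^3/s


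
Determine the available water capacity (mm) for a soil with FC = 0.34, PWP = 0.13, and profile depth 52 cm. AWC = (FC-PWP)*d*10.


AWC = (FC - PWP) * d * 10
AWC = (0.34 - 0.13) * 52 * 10
AWC = 0.2100 * 52 * 10

109.2000 mm


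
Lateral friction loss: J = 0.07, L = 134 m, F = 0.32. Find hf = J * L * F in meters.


hf = J * L * F = 0.07 * 134 * 0.32 = 3.0016 m

3.0016 m


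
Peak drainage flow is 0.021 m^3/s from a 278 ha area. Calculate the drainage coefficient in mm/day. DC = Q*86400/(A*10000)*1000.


DC = Q * 86400 / (A * 10000) * 1000
DC = 0.021 * 86400 / (278 * 10000) * 1000
DC = 1814400.0000 / 2780000

0.6527 mm/day


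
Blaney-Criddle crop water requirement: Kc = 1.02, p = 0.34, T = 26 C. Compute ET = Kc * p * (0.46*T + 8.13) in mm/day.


ET = Kc * p * (0.46*T + 8.13)
ET = 1.02 * 0.34 * (0.46*26 + 8.13)
ET = 1.02 * 0.34 * 20.0900

6.9672 mm/day


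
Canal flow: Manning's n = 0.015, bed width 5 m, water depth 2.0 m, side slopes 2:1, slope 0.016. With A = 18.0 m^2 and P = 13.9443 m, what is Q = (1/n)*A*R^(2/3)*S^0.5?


R = A/P = 18.0/13.9443 = 1.290850
Q = (1/0.015) * 18.0 * 1.290850^(2/3) * 0.016^0.5

179.9527 m^3/s


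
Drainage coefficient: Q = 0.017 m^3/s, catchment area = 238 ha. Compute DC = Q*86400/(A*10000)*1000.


DC = Q * 86400 / (A * 10000) * 1000
DC = 0.017 * 86400 / (238 * 10000) * 1000
DC = 1468800.0000 / 2380000

0.6171 mm/day


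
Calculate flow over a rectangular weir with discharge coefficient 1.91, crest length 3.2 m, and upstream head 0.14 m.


Q = C * L * H^(3/2) = 1.91 * 3.2 * 0.14^1.5 = 1.91 * 3.2 * 0.052383

0.3202 m^3/s


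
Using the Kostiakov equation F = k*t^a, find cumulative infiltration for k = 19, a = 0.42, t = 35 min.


F = k * t^a = 19 * 35^0.42
F = 19 * 4.451523

84.5789 mm


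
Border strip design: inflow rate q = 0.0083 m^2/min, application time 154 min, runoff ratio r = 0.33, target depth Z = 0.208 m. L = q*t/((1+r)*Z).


L = q*t/((1+r)*Z)
L = 0.0083*154/((1+0.33)*0.208)
L = 1.2782/0.27664

4.6204 m


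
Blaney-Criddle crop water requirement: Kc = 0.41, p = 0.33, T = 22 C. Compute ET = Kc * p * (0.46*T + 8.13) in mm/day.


ET = Kc * p * (0.46*T + 8.13)
ET = 0.41 * 0.33 * (0.46*22 + 8.13)
ET = 0.41 * 0.33 * 18.2500

2.4692 mm/day


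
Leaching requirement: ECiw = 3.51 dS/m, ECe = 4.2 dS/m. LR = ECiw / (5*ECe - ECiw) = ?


LR = ECiw / (5*ECe - ECiw)
LR = 3.51 / (5*4.2 - 3.51)
LR = 3.51 / 17.4900

0.2007


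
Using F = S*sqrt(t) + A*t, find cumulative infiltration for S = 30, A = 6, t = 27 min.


F = S*sqrt(t) + A*t
F = 30*sqrt(27) + 6*27
F = 30*5.196152 + 162

317.8846 mm


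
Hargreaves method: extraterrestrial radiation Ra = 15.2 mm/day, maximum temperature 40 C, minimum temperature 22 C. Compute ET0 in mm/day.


Tmean = (Tmax + Tmin)/2 = (40 + 22)/2 = 31.0
ET0 = 0.0023 * 15.2 * (31.0 + 17.8) * sqrt(40 - 22)
ET0 = 0.0023 * 15.2 * 48.8 * 4.242641

7.2381 mm/day


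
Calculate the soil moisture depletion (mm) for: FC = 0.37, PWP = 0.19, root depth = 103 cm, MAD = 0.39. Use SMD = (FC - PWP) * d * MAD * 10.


SMD = (FC - PWP) * d * MAD * 10
SMD = (0.37 - 0.19) * 103 * 0.39 * 10
SMD = 0.1800 * 103 * 0.39 * 10

72.3060 mm


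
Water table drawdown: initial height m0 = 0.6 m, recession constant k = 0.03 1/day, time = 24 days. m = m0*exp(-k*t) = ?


m = m0 * exp(-k*t)
m = 0.6 * exp(-0.03 * 24)
m = 0.6 * exp(-0.7200)

0.2921 m


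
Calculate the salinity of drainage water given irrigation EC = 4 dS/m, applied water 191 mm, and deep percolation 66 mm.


EC_dw = EC_iw * D_iw / D_dw
EC_dw = 4 * 191 / 66
EC_dw = 764 / 66

11.5758 dS/m


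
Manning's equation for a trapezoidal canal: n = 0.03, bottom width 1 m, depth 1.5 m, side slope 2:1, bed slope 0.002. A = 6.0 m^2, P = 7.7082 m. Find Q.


R = A/P = 6.0/7.7082 = 0.778392
Q = (1/0.03) * 6.0 * 0.778392^(2/3) * 0.002^0.5

7.5685 m^3/s


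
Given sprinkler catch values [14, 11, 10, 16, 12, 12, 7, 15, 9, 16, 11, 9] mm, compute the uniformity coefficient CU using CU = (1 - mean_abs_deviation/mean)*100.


mean = 11.833333 mm
MAD = 2.333333 mm
CU = (1 - 2.333333/11.833333)*100

80.2817 %


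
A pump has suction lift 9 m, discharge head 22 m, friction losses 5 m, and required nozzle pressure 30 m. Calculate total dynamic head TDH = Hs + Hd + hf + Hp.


TDH = Hs + Hd + hf + Hp = 9 + 22 + 5 + 30 = 66

66 m


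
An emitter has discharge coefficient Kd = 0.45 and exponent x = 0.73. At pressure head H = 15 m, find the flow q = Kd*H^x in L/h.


q = Kd * H^x = 0.45 * 15^0.73 = 0.45 * 7.220157

3.2491 L/h


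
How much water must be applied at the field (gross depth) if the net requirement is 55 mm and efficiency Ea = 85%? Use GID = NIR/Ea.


Ea = 85% = 0.85
GID = NIR / Ea = 55 / 0.85 = 64.7059 mm

64.7059 mm


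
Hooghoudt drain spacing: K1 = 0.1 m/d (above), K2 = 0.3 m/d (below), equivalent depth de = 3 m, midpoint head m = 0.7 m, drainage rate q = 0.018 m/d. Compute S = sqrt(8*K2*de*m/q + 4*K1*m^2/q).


S^2 = 8*K2*de*m/q + 4*K1*m^2/q
S^2 = 8*0.3*3*0.7/0.018 + 4*0.1*0.7^2/0.018
S = sqrt(290.8889)

17.0555 m


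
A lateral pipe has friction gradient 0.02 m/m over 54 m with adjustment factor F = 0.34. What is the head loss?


hf = J * L * F = 0.02 * 54 * 0.34 = 0.3672 m

0.3672 m


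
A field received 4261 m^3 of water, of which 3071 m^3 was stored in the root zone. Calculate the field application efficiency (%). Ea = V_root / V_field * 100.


Ea = V_root / V_field * 100 = 3071 / 4261 * 100 = 72.0723%

72.0723 %


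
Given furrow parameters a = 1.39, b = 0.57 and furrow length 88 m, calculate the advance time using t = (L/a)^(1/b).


t = (L/a)^(1/b)
t = (88/1.39)^(1/0.57)
t = 63.309353^(1/0.57)

1447.0047 min


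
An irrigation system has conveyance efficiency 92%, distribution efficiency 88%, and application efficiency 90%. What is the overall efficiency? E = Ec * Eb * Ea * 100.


Ec = 0.92, Eb = 0.88, Ea = 0.9
E = 0.92 * 0.88 * 0.9 * 100 = 72.8640%

72.8640 %


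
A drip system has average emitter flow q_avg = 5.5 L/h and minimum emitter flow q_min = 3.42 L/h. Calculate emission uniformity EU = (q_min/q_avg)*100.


EU = (q_min/q_avg)*100 = (3.42/5.5)*100 = 62.1818%

62.1818 %


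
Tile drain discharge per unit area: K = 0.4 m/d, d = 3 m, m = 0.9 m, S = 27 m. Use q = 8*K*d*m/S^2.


q = 8*K*d*m/S^2
q = 8*0.4*3*0.9/27^2
q = 8.6400 / 729

0.0119 m/d


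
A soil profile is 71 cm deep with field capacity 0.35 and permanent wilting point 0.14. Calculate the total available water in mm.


AWC = (FC - PWP) * d * 10
AWC = (0.35 - 0.14) * 71 * 10
AWC = 0.2100 * 71 * 10

149.1000 mm


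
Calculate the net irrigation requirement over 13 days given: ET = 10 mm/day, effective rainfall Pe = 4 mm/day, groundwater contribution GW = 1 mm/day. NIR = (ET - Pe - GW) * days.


Daily deficit = ET - Pe - GW = 10 - 4 - 1 = 5 mm/day
NIR = 5 * 13 = 65 mm

65.0000 mm


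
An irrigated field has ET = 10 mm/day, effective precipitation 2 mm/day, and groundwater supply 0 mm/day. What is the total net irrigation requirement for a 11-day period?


Daily deficit = ET - Pe - GW = 10 - 2 - 0 = 8 mm/day
NIR = 8 * 11 = 88 mm

88.0000 mm


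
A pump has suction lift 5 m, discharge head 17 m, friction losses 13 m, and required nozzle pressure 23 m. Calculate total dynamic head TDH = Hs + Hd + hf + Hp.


TDH = Hs + Hd + hf + Hp = 5 + 17 + 13 + 23 = 58

58 m


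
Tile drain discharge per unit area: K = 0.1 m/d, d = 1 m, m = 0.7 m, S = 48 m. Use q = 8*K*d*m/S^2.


q = 8*K*d*m/S^2
q = 8*0.1*1*0.7/48^2
q = 0.5600 / 2304

2.4306e-04 m/d


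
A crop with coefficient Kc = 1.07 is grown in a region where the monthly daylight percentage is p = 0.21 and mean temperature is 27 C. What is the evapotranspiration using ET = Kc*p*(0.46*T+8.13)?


ET = Kc * p * (0.46*T + 8.13)
ET = 1.07 * 0.21 * (0.46*27 + 8.13)
ET = 1.07 * 0.21 * 20.5500

4.6176 mm/day


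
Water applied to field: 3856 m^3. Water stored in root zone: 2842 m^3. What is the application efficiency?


Ea = V_root / V_field * 100 = 2842 / 3856 * 100 = 73.7033%

73.7033 %


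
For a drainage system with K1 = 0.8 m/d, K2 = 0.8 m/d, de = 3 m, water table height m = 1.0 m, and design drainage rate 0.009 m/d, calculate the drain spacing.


S^2 = 8*K2*de*m/q + 4*K1*m^2/q
S^2 = 8*0.8*3*1.0/0.009 + 4*0.8*1.0^2/0.009
S = sqrt(2488.8889)

49.8888 m


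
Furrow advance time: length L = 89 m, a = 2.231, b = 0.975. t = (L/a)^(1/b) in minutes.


t = (L/a)^(1/b)
t = (89/2.231)^(1/0.975)
t = 39.892425^(1/0.975)

43.8469 min


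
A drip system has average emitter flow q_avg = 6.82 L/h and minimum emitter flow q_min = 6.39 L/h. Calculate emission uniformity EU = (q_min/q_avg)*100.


EU = (q_min/q_avg)*100 = (6.39/6.82)*100 = 93.6950%

93.6950 %


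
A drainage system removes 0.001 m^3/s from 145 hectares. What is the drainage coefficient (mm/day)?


DC = Q * 86400 / (A * 10000) * 1000
DC = 0.001 * 86400 / (145 * 10000) * 1000
DC = 86400.0000 / 1450000

0.0596 mm/day


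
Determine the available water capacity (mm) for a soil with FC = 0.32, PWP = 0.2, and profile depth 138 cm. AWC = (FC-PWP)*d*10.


AWC = (FC - PWP) * d * 10
AWC = (0.32 - 0.2) * 138 * 10
AWC = 0.1200 * 138 * 10

165.6000 mm


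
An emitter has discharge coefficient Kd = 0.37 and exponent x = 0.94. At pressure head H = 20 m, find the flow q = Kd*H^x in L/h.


q = Kd * H^x = 0.37 * 20^0.94 = 0.37 * 16.709682

6.1826 L/h


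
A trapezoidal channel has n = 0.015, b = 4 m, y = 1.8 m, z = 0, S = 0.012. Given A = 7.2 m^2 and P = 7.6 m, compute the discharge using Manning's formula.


R = A/P = 7.2/7.6 = 0.947368
Q = (1/0.015) * 7.2 * 0.947368^(2/3) * 0.012^0.5

50.7198 m^3/s


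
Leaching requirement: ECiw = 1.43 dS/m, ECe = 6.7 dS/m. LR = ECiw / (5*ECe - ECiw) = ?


LR = ECiw / (5*ECe - ECiw)
LR = 1.43 / (5*6.7 - 1.43)
LR = 1.43 / 32.0700

0.0446


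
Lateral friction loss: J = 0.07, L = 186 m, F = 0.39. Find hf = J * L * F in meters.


hf = J * L * F = 0.07 * 186 * 0.39 = 5.0778 m

5.0778 m


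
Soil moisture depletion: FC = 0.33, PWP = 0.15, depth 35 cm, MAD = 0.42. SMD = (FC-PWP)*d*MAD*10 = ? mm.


SMD = (FC - PWP) * d * MAD * 10
SMD = (0.33 - 0.15) * 35 * 0.42 * 10
SMD = 0.1800 * 35 * 0.42 * 10

26.4600 mm


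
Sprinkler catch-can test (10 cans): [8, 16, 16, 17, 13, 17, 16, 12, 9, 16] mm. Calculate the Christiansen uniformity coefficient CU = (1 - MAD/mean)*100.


mean = 14.000000 mm
MAD = 2.800000 mm
CU = (1 - 2.800000/14.000000)*100

80.0000 %


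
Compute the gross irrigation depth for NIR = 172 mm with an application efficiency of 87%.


Ea = 87% = 0.87
GID = NIR / Ea = 172 / 0.87 = 197.7011 mm

197.7011 mm


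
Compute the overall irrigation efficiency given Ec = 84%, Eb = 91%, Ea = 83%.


Ec = 0.84, Eb = 0.91, Ea = 0.83
E = 0.84 * 0.91 * 0.83 * 100 = 63.4452%

63.4452 %


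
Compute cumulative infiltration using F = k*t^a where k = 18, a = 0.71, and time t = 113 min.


F = k * t^a = 18 * 113^0.71
F = 18 * 28.687037

516.3667 mm


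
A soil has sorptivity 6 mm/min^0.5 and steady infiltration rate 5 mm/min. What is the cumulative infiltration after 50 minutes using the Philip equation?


F = S*sqrt(t) + A*t
F = 6*sqrt(50) + 5*50
F = 6*7.071068 + 250

292.4264 mm


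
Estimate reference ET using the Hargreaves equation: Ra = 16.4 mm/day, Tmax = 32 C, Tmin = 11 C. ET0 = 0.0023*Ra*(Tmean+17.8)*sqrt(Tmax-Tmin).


Tmean = (Tmax + Tmin)/2 = (32 + 11)/2 = 21.5
ET0 = 0.0023 * 16.4 * (21.5 + 17.8) * sqrt(32 - 11)
ET0 = 0.0023 * 16.4 * 39.3 * 4.582576

6.7932 mm/day


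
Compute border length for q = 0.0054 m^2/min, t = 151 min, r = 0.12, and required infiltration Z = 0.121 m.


L = q*t/((1+r)*Z)
L = 0.0054*151/((1+0.12)*0.121)
L = 0.8154/0.13552

6.0168 m


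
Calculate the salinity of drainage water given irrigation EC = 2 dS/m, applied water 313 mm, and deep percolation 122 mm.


EC_dw = EC_iw * D_iw / D_dw
EC_dw = 2 * 313 / 122
EC_dw = 626 / 122

5.1311 dS/m


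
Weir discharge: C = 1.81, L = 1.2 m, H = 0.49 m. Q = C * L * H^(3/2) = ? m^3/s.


Q = C * L * H^(3/2) = 1.81 * 1.2 * 0.49^1.5 = 1.81 * 1.2 * 0.343000

0.7450 m^3/s


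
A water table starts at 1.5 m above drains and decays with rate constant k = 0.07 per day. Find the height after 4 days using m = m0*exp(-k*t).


m = m0 * exp(-k*t)
m = 1.5 * exp(-0.07 * 4)
m = 1.5 * exp(-0.2800)

1.1337 m


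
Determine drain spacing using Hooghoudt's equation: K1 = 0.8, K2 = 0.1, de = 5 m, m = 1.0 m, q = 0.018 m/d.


S^2 = 8*K2*de*m/q + 4*K1*m^2/q
S^2 = 8*0.1*5*1.0/0.018 + 4*0.8*1.0^2/0.018
S = sqrt(400.0000)

20.0000 m


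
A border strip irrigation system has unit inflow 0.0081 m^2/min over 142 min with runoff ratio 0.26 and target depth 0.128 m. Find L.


L = q*t/((1+r)*Z)
L = 0.0081*142/((1+0.26)*0.128)
L = 1.1502/0.16128

7.1317 m


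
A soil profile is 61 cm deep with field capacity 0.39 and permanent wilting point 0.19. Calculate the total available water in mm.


AWC = (FC - PWP) * d * 10
AWC = (0.39 - 0.19) * 61 * 10
AWC = 0.2000 * 61 * 10

122.0000 mm


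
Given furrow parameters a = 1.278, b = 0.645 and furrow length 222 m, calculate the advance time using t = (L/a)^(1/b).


t = (L/a)^(1/b)
t = (222/1.278)^(1/0.645)
t = 173.708920^(1/0.645)

2968.8786 min


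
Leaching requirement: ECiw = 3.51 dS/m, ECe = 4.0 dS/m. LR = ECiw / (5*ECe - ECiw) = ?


LR = ECiw / (5*ECe - ECiw)
LR = 3.51 / (5*4.0 - 3.51)
LR = 3.51 / 16.4900

0.2129


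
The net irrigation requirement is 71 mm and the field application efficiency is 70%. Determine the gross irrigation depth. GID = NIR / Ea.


Ea = 70% = 0.7
GID = NIR / Ea = 71 / 0.7 = 101.4286 mm

101.4286 mm


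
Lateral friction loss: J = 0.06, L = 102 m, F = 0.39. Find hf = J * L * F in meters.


hf = J * L * F = 0.06 * 102 * 0.39 = 2.3868 m

2.3868 m


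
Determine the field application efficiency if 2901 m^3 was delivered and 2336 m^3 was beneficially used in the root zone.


Ea = V_root / V_field * 100 = 2336 / 2901 * 100 = 80.5240%

80.5240 %


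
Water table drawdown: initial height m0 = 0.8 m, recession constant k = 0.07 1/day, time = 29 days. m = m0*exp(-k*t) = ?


m = m0 * exp(-k*t)
m = 0.8 * exp(-0.07 * 29)
m = 0.8 * exp(-2.0300)

0.1051 m


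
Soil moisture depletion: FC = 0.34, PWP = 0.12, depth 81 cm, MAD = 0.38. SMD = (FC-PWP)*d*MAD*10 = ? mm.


SMD = (FC - PWP) * d * MAD * 10
SMD = (0.34 - 0.12) * 81 * 0.38 * 10
SMD = 0.2200 * 81 * 0.38 * 10

67.7160 mm


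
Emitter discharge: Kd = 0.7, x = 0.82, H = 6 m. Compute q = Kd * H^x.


q = Kd * H^x = 0.7 * 6^0.82 = 0.7 * 4.345943

3.0422 L/h


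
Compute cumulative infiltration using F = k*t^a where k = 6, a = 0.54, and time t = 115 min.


F = k * t^a = 6 * 115^0.54
F = 6 * 12.965129

77.7908 mm


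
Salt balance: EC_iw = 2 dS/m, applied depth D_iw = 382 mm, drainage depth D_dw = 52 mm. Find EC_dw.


EC_dw = EC_iw * D_iw / D_dw
EC_dw = 2 * 382 / 52
EC_dw = 764 / 52

14.6923 dS/m


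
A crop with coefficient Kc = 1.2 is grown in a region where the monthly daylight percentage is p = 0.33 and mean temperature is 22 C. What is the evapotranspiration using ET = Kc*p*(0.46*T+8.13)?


ET = Kc * p * (0.46*T + 8.13)
ET = 1.2 * 0.33 * (0.46*22 + 8.13)
ET = 1.2 * 0.33 * 18.2500

7.2270 mm/day


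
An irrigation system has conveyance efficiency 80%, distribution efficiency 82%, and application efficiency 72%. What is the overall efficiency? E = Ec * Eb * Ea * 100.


Ec = 0.8, Eb = 0.82, Ea = 0.72
E = 0.8 * 0.82 * 0.72 * 100 = 47.2320%

47.2320 %


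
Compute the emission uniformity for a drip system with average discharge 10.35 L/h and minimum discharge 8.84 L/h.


EU = (q_min/q_avg)*100 = (8.84/10.35)*100 = 85.4106%

85.4106 %


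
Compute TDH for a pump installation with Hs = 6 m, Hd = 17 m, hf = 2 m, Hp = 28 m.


TDH = Hs + Hd + hf + Hp = 6 + 17 + 2 + 28 = 53

53 m


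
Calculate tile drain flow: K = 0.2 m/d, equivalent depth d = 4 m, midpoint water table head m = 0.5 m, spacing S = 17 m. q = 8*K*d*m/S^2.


q = 8*K*d*m/S^2
q = 8*0.2*4*0.5/17^2
q = 3.2000 / 289

0.0111 m/d


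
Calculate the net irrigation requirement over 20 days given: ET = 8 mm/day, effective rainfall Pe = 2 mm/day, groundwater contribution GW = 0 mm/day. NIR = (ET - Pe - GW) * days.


Daily deficit = ET - Pe - GW = 8 - 2 - 0 = 6 mm/day
NIR = 6 * 20 = 120 mm

120.0000 mm


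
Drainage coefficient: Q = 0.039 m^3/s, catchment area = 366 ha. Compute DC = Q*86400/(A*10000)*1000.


DC = Q * 86400 / (A * 10000) * 1000
DC = 0.039 * 86400 / (366 * 10000) * 1000
DC = 3369600.0000 / 3660000

0.9207 mm/day


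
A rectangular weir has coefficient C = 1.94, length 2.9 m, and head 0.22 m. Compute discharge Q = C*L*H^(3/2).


Q = C * L * H^(3/2) = 1.94 * 2.9 * 0.22^1.5 = 1.94 * 2.9 * 0.103189

0.5805 m^3/s


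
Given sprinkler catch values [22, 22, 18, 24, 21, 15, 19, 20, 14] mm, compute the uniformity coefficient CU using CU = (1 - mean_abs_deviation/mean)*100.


mean = 19.444444 mm
MAD = 2.617284 mm
CU = (1 - 2.617284/19.444444)*100

86.5397 %


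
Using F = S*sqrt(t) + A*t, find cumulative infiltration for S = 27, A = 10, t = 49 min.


F = S*sqrt(t) + A*t
F = 27*sqrt(49) + 10*49
F = 27*7.000000 + 490

679.0000 mm


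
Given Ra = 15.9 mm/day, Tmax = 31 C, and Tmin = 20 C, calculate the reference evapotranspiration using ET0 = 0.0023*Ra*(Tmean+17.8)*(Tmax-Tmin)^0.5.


Tmean = (Tmax + Tmin)/2 = (31 + 20)/2 = 25.5
ET0 = 0.0023 * 15.9 * (25.5 + 17.8) * sqrt(31 - 20)
ET0 = 0.0023 * 15.9 * 43.3 * 3.316625

5.2518 mm/day


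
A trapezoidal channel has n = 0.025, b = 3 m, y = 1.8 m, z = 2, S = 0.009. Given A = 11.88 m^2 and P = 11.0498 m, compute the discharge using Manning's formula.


R = A/P = 11.88/11.0498 = 1.075133
Q = (1/0.025) * 11.88 * 1.075133^(2/3) * 0.009^0.5

47.3121 m^3/s


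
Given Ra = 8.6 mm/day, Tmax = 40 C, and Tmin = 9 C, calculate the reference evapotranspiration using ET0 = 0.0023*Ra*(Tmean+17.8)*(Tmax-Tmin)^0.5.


Tmean = (Tmax + Tmin)/2 = (40 + 9)/2 = 24.5
ET0 = 0.0023 * 8.6 * (24.5 + 17.8) * sqrt(40 - 9)
ET0 = 0.0023 * 8.6 * 42.3 * 5.567764

4.6585 mm/day


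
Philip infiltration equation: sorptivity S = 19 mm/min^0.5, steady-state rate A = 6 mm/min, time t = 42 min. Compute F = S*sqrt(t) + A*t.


F = S*sqrt(t) + A*t
F = 19*sqrt(42) + 6*42
F = 19*6.480741 + 252

375.1341 mm


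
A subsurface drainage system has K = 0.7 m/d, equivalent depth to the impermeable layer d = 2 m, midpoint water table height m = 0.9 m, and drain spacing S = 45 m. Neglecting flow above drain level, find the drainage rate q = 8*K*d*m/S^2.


q = 8*K*d*m/S^2
q = 8*0.7*2*0.9/45^2
q = 10.0800 / 2025

0.0050 m/d


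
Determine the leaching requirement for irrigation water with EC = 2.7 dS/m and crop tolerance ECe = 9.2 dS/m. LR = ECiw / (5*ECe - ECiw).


LR = ECiw / (5*ECe - ECiw)
LR = 2.7 / (5*9.2 - 2.7)
LR = 2.7 / 43.3000

0.0624


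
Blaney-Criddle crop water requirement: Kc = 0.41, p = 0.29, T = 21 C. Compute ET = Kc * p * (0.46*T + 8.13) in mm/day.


ET = Kc * p * (0.46*T + 8.13)
ET = 0.41 * 0.29 * (0.46*21 + 8.13)
ET = 0.41 * 0.29 * 17.7900

2.1152 mm/day


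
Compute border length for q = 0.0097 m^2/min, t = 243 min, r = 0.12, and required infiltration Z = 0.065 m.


L = q*t/((1+r)*Z)
L = 0.0097*243/((1+0.12)*0.065)
L = 2.3571/0.0728

32.3777 m


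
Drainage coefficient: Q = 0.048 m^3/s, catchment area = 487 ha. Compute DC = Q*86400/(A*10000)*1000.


DC = Q * 86400 / (A * 10000) * 1000
DC = 0.048 * 86400 / (487 * 10000) * 1000
DC = 4147200.0000 / 4870000

0.8516 mm/day


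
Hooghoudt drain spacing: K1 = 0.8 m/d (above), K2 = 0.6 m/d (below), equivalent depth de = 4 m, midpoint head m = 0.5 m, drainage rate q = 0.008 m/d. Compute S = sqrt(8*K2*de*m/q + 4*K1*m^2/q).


S^2 = 8*K2*de*m/q + 4*K1*m^2/q
S^2 = 8*0.6*4*0.5/0.008 + 4*0.8*0.5^2/0.008
S = sqrt(1300.0000)

36.0555 m


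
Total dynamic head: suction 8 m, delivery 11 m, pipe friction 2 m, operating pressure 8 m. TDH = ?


TDH = Hs + Hd + hf + Hp = 8 + 11 + 2 + 8 = 29

29 m


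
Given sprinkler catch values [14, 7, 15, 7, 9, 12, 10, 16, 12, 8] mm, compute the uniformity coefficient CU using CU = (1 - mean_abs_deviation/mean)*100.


mean = 11.000000 mm
MAD = 2.800000 mm
CU = (1 - 2.800000/11.000000)*100

74.5455 %


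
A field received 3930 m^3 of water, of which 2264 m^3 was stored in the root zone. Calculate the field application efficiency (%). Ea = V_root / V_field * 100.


Ea = V_root / V_field * 100 = 2264 / 3930 * 100 = 57.6081%

57.6081 %


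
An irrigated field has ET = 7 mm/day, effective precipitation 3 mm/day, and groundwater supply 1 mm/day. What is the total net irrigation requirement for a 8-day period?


Daily deficit = ET - Pe - GW = 7 - 3 - 1 = 3 mm/day
NIR = 3 * 8 = 24 mm

24.0000 mm


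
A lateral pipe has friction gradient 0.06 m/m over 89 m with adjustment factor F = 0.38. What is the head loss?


hf = J * L * F = 0.06 * 89 * 0.38 = 2.0292 m

2.0292 m


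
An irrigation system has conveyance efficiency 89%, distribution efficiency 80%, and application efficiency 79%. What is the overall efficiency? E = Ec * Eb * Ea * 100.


Ec = 0.89, Eb = 0.8, Ea = 0.79
E = 0.89 * 0.8 * 0.79 * 100 = 56.2480%

56.2480 %


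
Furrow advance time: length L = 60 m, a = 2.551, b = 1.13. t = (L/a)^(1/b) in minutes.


t = (L/a)^(1/b)
t = (60/2.551)^(1/1.13)
t = 23.520188^(1/1.13)

16.3555 min


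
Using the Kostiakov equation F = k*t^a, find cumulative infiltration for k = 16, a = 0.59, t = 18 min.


F = k * t^a = 16 * 18^0.59
F = 16 * 5.503143

88.0503 mm


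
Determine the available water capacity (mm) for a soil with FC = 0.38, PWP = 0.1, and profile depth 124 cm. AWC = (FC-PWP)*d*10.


AWC = (FC - PWP) * d * 10
AWC = (0.38 - 0.1) * 124 * 10
AWC = 0.2800 * 124 * 10

347.2000 mm


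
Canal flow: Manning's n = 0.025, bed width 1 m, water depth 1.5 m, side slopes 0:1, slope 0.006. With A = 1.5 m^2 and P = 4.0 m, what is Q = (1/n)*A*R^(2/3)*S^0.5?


R = A/P = 1.5/4.0 = 0.375000
Q = (1/0.025) * 1.5 * 0.375000^(2/3) * 0.006^0.5

2.4168 m^3/s


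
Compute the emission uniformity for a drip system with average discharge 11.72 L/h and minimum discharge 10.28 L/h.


EU = (q_min/q_avg)*100 = (10.28/11.72)*100 = 87.7133%

87.7133 %


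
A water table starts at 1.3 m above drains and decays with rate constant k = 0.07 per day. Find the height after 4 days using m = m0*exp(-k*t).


m = m0 * exp(-k*t)
m = 1.3 * exp(-0.07 * 4)
m = 1.3 * exp(-0.2800)

0.9825 m


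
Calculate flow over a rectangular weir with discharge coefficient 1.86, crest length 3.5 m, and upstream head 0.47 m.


Q = C * L * H^(3/2) = 1.86 * 3.5 * 0.47^1.5 = 1.86 * 3.5 * 0.322216

2.0976 m^3/s


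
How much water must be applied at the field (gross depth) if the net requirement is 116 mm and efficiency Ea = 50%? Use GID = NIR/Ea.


Ea = 50% = 0.5
GID = NIR / Ea = 116 / 0.5 = 232.0000 mm

232.0000 mm


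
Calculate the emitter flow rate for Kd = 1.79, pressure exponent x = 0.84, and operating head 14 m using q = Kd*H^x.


q = Kd * H^x = 1.79 * 14^0.84 = 1.79 * 9.177989

16.4286 L/h


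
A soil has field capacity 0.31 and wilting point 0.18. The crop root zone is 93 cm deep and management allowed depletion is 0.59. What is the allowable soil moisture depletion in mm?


SMD = (FC - PWP) * d * MAD * 10
SMD = (0.31 - 0.18) * 93 * 0.59 * 10
SMD = 0.1300 * 93 * 0.59 * 10

71.3310 mm


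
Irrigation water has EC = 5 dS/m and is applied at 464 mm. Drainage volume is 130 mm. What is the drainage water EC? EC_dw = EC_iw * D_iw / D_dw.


EC_dw = EC_iw * D_iw / D_dw
EC_dw = 5 * 464 / 130
EC_dw = 2320 / 130

17.8462 dS/m


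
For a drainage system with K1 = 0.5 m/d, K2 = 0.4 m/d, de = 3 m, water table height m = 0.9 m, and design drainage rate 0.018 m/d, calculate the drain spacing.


S^2 = 8*K2*de*m/q + 4*K1*m^2/q
S^2 = 8*0.4*3*0.9/0.018 + 4*0.5*0.9^2/0.018
S = sqrt(570.0000)

23.8747 m


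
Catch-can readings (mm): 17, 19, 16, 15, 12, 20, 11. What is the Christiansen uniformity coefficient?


mean = 15.714286 mm
MAD = 2.612245 mm
CU = (1 - 2.612245/15.714286)*100

83.3766 %


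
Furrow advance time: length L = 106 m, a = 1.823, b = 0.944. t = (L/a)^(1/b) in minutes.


t = (L/a)^(1/b)
t = (106/1.823)^(1/0.944)
t = 58.145913^(1/0.944)

73.9936 min


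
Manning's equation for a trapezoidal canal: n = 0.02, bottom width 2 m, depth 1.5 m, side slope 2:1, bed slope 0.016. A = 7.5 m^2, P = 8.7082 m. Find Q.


R = A/P = 7.5/8.7082 = 0.861257
Q = (1/0.02) * 7.5 * 0.861257^(2/3) * 0.016^0.5

42.9385 m^3/s


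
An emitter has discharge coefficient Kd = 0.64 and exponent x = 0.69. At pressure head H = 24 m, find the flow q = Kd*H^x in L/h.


q = Kd * H^x = 0.64 * 24^0.69 = 0.64 * 8.960779

5.7349 L/h


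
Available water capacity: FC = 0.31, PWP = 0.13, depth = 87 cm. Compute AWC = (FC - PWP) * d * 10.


AWC = (FC - PWP) * d * 10
AWC = (0.31 - 0.13) * 87 * 10
AWC = 0.1800 * 87 * 10

156.6000 mm


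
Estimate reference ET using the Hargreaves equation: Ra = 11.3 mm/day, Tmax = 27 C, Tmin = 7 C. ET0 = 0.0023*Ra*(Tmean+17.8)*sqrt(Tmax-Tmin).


Tmean = (Tmax + Tmin)/2 = (27 + 7)/2 = 17.0
ET0 = 0.0023 * 11.3 * (17.0 + 17.8) * sqrt(27 - 7)
ET0 = 0.0023 * 11.3 * 34.8 * 4.472136

4.0448 mm/day


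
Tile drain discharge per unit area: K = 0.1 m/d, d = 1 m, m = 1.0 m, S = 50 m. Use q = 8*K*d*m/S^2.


q = 8*K*d*m/S^2
q = 8*0.1*1*1.0/50^2
q = 0.8000 / 2500

3.2000e-04 m/d


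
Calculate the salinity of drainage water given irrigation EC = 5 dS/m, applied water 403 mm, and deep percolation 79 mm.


EC_dw = EC_iw * D_iw / D_dw
EC_dw = 5 * 403 / 79
EC_dw = 2015 / 79

25.5063 dS/m


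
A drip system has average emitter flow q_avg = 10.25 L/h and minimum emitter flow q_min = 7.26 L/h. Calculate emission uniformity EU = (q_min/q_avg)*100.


EU = (q_min/q_avg)*100 = (7.26/10.25)*100 = 70.8293%

70.8293 %


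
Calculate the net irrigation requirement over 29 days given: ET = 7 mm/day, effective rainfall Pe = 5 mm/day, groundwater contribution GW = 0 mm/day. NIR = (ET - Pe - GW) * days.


Daily deficit = ET - Pe - GW = 7 - 5 - 0 = 2 mm/day
NIR = 2 * 29 = 58 mm

58.0000 mm


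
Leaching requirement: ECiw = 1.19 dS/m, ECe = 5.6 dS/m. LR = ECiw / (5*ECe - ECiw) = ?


LR = ECiw / (5*ECe - ECiw)
LR = 1.19 / (5*5.6 - 1.19)
LR = 1.19 / 26.8100

0.0444


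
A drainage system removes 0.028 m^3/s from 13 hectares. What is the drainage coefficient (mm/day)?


DC = Q * 86400 / (A * 10000) * 1000
DC = 0.028 * 86400 / (13 * 10000) * 1000
DC = 2419200.0000 / 130000

18.6092 mm/day


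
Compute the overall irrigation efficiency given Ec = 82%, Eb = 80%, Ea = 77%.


Ec = 0.82, Eb = 0.8, Ea = 0.77
E = 0.82 * 0.8 * 0.77 * 100 = 50.5120%

50.5120 %


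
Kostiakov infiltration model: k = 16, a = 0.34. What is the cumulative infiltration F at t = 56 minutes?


F = k * t^a = 16 * 56^0.34
F = 16 * 3.929922

62.8788 mm


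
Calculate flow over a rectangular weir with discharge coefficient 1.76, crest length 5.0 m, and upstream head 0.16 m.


Q = C * L * H^(3/2) = 1.76 * 5.0 * 0.16^1.5 = 1.76 * 5.0 * 0.064000

0.5632 m^3/s


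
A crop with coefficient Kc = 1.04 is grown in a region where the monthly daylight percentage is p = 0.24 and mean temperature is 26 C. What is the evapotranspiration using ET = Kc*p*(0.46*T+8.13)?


ET = Kc * p * (0.46*T + 8.13)
ET = 1.04 * 0.24 * (0.46*26 + 8.13)
ET = 1.04 * 0.24 * 20.0900

5.0145 mm/day


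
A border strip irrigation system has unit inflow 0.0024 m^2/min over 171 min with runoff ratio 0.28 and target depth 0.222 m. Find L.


L = q*t/((1+r)*Z)
L = 0.0024*171/((1+0.28)*0.222)
L = 0.4104/0.28416

1.4443 m


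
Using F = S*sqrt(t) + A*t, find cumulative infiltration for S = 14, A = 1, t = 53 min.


F = S*sqrt(t) + A*t
F = 14*sqrt(53) + 1*53
F = 14*7.280110 + 53

154.9215 mm


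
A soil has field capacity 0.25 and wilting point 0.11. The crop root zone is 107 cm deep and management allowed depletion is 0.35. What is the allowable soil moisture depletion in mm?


SMD = (FC - PWP) * d * MAD * 10
SMD = (0.25 - 0.11) * 107 * 0.35 * 10
SMD = 0.1400 * 107 * 0.35 * 10

52.4300 mm


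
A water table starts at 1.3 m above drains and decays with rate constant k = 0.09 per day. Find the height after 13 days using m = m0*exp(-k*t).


m = m0 * exp(-k*t)
m = 1.3 * exp(-0.09 * 13)
m = 1.3 * exp(-1.1700)

0.4035 m


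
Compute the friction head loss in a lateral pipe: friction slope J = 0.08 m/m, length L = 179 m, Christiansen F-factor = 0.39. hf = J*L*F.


hf = J * L * F = 0.08 * 179 * 0.39 = 5.5848 m

5.5848 m


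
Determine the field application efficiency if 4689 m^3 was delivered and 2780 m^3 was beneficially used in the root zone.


Ea = V_root / V_field * 100 = 2780 / 4689 * 100 = 59.2877%

59.2877 %


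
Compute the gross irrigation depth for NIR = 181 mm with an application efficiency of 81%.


Ea = 81% = 0.81
GID = NIR / Ea = 181 / 0.81 = 223.4568 mm

223.4568 mm


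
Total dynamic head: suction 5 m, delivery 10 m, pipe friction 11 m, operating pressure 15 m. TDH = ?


TDH = Hs + Hd + hf + Hp = 5 + 10 + 11 + 15 = 41

41 m


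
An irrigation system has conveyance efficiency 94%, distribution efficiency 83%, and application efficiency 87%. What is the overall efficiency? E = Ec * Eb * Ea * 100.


Ec = 0.94, Eb = 0.83, Ea = 0.87
E = 0.94 * 0.83 * 0.87 * 100 = 67.8774%

67.8774 %


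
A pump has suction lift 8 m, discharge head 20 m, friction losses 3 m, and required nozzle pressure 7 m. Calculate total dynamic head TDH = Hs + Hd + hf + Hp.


TDH = Hs + Hd + hf + Hp = 8 + 20 + 3 + 7 = 38

38 m


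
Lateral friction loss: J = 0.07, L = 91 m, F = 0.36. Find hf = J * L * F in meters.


hf = J * L * F = 0.07 * 91 * 0.36 = 2.2932 m

2.2932 m


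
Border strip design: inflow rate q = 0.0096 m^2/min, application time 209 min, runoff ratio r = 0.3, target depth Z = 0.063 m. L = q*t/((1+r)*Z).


L = q*t/((1+r)*Z)
L = 0.0096*209/((1+0.3)*0.063)
L = 2.0064/0.0819

24.4982 m


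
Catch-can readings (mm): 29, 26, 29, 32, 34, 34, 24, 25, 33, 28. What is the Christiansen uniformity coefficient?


mean = 29.400000 mm
MAD = 3.080000 mm
CU = (1 - 3.080000/29.400000)*100

89.5238 %


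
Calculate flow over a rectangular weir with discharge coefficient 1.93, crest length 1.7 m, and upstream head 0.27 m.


Q = C * L * H^(3/2) = 1.93 * 1.7 * 0.27^1.5 = 1.93 * 1.7 * 0.140296

0.4603 m^3/s


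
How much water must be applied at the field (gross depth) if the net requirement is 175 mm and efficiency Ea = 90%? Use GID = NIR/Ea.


Ea = 90% = 0.9
GID = NIR / Ea = 175 / 0.9 = 194.4444 mm

194.4444 mm


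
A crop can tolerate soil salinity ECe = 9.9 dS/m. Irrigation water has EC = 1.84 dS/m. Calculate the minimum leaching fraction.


LR = ECiw / (5*ECe - ECiw)
LR = 1.84 / (5*9.9 - 1.84)
LR = 1.84 / 47.6600

0.0386


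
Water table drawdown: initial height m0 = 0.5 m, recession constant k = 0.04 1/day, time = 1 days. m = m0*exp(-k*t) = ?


m = m0 * exp(-k*t)
m = 0.5 * exp(-0.04 * 1)
m = 0.5 * exp(-0.0400)

0.4804 m


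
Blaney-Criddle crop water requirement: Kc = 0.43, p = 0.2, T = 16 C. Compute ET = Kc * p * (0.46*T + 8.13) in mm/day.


ET = Kc * p * (0.46*T + 8.13)
ET = 0.43 * 0.2 * (0.46*16 + 8.13)
ET = 0.43 * 0.2 * 15.4900

1.3321 mm/day


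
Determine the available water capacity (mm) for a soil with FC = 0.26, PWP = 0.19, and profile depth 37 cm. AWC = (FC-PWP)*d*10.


AWC = (FC - PWP) * d * 10
AWC = (0.26 - 0.19) * 37 * 10
AWC = 0.0700 * 37 * 10

25.9000 mm


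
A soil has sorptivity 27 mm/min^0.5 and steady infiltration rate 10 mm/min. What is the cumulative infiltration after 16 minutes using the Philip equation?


F = S*sqrt(t) + A*t
F = 27*sqrt(16) + 10*16
F = 27*4.000000 + 160

268.0000 mm


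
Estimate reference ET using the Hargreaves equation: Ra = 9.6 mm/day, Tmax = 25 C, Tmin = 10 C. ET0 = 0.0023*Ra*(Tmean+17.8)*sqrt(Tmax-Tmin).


Tmean = (Tmax + Tmin)/2 = (25 + 10)/2 = 17.5
ET0 = 0.0023 * 9.6 * (17.5 + 17.8) * sqrt(25 - 10)
ET0 = 0.0023 * 9.6 * 35.3 * 3.872983

3.0187 mm/day


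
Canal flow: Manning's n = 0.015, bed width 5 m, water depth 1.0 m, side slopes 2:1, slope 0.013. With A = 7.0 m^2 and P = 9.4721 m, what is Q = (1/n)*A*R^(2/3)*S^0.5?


R = A/P = 7.0/9.4721 = 0.739012
Q = (1/0.015) * 7.0 * 0.739012^(2/3) * 0.013^0.5

43.4923 m^3/s


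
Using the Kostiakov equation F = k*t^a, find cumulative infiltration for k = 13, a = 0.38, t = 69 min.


F = k * t^a = 13 * 69^0.38
F = 13 * 4.997613

64.9690 mm


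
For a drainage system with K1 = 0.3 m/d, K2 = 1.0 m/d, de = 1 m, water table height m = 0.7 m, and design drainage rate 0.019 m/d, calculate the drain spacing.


S^2 = 8*K2*de*m/q + 4*K1*m^2/q
S^2 = 8*1.0*1*0.7/0.019 + 4*0.3*0.7^2/0.019
S = sqrt(325.6842)

18.0467 m


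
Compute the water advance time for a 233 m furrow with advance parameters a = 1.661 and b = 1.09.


t = (L/a)^(1/b)
t = (233/1.661)^(1/1.09)
t = 140.276942^(1/1.09)

93.2636 min


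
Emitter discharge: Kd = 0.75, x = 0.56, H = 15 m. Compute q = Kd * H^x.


q = Kd * H^x = 0.75 * 15^0.56 = 0.75 * 4.556287

3.4172 L/h


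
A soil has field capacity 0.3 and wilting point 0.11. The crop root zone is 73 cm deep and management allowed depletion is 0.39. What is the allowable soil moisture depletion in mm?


SMD = (FC - PWP) * d * MAD * 10
SMD = (0.3 - 0.11) * 73 * 0.39 * 10
SMD = 0.1900 * 73 * 0.39 * 10

54.0930 mm


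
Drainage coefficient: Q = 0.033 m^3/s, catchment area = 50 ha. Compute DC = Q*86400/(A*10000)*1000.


DC = Q * 86400 / (A * 10000) * 1000
DC = 0.033 * 86400 / (50 * 10000) * 1000
DC = 2851200.0000 / 500000

5.7024 mm/day


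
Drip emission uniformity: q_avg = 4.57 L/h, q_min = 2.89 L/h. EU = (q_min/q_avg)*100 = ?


EU = (q_min/q_avg)*100 = (2.89/4.57)*100 = 63.2385%

63.2385 %


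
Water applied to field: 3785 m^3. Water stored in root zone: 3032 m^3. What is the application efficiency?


Ea = V_root / V_field * 100 = 3032 / 3785 * 100 = 80.1057%

80.1057 %


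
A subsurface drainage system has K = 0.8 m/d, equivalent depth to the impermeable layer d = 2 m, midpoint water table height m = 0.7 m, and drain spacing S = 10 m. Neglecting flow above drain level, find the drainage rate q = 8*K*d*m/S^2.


q = 8*K*d*m/S^2
q = 8*0.8*2*0.7/10^2
q = 8.9600 / 100

0.0896 m/d


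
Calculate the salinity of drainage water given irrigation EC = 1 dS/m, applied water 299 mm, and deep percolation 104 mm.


EC_dw = EC_iw * D_iw / D_dw
EC_dw = 1 * 299 / 104
EC_dw = 299 / 104

2.8750 dS/m


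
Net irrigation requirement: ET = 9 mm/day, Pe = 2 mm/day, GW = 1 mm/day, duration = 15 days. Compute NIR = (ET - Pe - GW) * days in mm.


Daily deficit = ET - Pe - GW = 9 - 2 - 1 = 6 mm/day
NIR = 6 * 15 = 90 mm

90.0000 mm


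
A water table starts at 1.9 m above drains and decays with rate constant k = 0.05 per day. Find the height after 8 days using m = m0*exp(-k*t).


m = m0 * exp(-k*t)
m = 1.9 * exp(-0.05 * 8)
m = 1.9 * exp(-0.4000)

1.2736 m


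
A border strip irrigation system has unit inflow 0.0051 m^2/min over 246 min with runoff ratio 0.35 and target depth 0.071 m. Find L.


L = q*t/((1+r)*Z)
L = 0.0051*246/((1+0.35)*0.071)
L = 1.2546/0.09585

13.0892 m


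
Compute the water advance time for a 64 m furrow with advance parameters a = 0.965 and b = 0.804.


t = (L/a)^(1/b)
t = (64/0.965)^(1/0.804)
t = 66.321244^(1/0.804)

184.3899 min


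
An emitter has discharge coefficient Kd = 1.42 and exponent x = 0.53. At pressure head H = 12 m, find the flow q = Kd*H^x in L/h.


q = Kd * H^x = 1.42 * 12^0.53 = 1.42 * 3.732210

5.2997 L/h


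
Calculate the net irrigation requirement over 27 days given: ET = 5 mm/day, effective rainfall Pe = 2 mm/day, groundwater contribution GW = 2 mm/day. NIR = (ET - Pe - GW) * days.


Daily deficit = ET - Pe - GW = 5 - 2 - 2 = 1 mm/day
NIR = 1 * 27 = 27 mm

27.0000 mm


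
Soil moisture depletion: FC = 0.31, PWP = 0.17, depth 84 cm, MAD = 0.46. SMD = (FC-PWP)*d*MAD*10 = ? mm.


SMD = (FC - PWP) * d * MAD * 10
SMD = (0.31 - 0.17) * 84 * 0.46 * 10
SMD = 0.1400 * 84 * 0.46 * 10

54.0960 mm


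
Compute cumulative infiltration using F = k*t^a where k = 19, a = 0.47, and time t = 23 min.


F = k * t^a = 19 * 23^0.47
F = 19 * 4.365280

82.9403 mm


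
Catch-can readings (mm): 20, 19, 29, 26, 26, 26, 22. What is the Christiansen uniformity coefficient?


mean = 24.000000 mm
MAD = 3.142857 mm
CU = (1 - 3.142857/24.000000)*100

86.9048 %


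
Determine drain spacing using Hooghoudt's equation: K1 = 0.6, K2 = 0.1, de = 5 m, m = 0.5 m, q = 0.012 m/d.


S^2 = 8*K2*de*m/q + 4*K1*m^2/q
S^2 = 8*0.1*5*0.5/0.012 + 4*0.6*0.5^2/0.012
S = sqrt(216.6667)

14.7196 m


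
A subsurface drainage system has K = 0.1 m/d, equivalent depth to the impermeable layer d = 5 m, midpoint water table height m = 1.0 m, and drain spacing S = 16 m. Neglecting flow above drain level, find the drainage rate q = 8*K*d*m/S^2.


q = 8*K*d*m/S^2
q = 8*0.1*5*1.0/16^2
q = 4.0000 / 256

0.0156 m/d


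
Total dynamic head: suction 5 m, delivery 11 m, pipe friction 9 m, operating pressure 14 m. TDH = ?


TDH = Hs + Hd + hf + Hp = 5 + 11 + 9 + 14 = 39

39 m


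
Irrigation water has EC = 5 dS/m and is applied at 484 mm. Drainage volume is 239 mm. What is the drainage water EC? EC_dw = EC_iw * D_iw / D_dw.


EC_dw = EC_iw * D_iw / D_dw
EC_dw = 5 * 484 / 239
EC_dw = 2420 / 239

10.1255 dS/m


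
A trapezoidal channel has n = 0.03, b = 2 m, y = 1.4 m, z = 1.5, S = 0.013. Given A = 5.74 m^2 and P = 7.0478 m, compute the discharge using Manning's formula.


R = A/P = 5.74/7.0478 = 0.814439
Q = (1/0.03) * 5.74 * 0.814439^(2/3) * 0.013^0.5

19.0254 m^3/s
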